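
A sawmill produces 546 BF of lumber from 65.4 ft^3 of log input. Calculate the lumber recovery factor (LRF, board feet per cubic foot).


Formula: LRF = Lumber Output (BF) / Log Input (ft^3)
LRF = 546 BF / 65.4 ft^3
LRF = 8.35 BF/ft^3

8.35


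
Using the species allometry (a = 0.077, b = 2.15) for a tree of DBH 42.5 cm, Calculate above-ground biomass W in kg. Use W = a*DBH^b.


Formula: W = a * DBH^b  (allometric power law)
DBH^b = 42.5^2.15 = 3169.8317
W = 0.077 * 3169.8317 = 244.1 kg

244.1


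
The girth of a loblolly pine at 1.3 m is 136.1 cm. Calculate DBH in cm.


Formula: DBH = C / pi
DBH = 136.1 / pi
pi = 3.14159...
DBH = 43.3 cm

43.3


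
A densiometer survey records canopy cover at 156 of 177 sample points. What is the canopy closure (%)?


Formula: Canopy closure = covered points / total points * 100
Closure = 156 / 177 * 100
Closure = 0.8814 * 100 = 88.1%

88.1


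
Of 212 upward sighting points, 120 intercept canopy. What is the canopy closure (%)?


Formula: Canopy closure = covered points / total points * 100
Closure = 120 / 212 * 100
Closure = 0.566 * 100 = 56.6%

56.6


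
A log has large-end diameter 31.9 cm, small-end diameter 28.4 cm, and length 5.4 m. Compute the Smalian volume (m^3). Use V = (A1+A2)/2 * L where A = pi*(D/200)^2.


Smalian: V = (A1 + A2)/2 * L,  A = pi*(D/200)^2
A1 = pi*(31.9/200)^2 = 0.079923 m^2
A2 = pi*(28.4/200)^2 = 0.063347 m^2
V = (0.079923+0.063347)/2*5.4 = 0.3868 m^3

0.3868


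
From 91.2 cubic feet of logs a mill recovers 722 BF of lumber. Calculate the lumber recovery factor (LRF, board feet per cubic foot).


Formula: LRF = Lumber Output (BF) / Log Input (ft^3)
LRF = 722 BF / 91.2 ft^3
LRF = 7.92 BF/ft^3

7.92


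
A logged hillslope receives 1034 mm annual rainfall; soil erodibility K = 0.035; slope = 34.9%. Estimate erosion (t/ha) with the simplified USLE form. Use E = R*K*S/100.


Formula: E = R * K * S / 100  (simplified USLE)
R * K = 1034 * 0.035 = 36.19
E = 36.19 * 34.9 / 100 = 12.63 t/ha

12.63


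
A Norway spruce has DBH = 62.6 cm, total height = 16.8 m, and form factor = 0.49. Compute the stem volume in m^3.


Formula: V = pi * (DBH/200)^2 * H * ff
Radius = DBH/200 = 62.6/200 = 0.313 m
Radius^2 = 0.313^2 = 0.097969 m^2
V = pi * 0.097969 * 16.8 * 0.49
V = 2.534 m^3

2.534


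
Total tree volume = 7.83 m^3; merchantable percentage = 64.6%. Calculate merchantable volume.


Formula: MV = V_total * (merchantable_pct / 100)
Merchantable fraction = 64.6% / 100 = 0.646
MV = 7.83 m^3 * 0.646 = 5.058 m^3

5.058


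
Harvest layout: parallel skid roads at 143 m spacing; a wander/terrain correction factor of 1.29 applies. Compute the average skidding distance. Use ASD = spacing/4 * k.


Formula: ASD = (spacing / 4) * correction
Uncorrected distance = spacing / 4 = 143 / 4 = 35.75 m
ASD = 35.75 * 1.29 = 46 m

46


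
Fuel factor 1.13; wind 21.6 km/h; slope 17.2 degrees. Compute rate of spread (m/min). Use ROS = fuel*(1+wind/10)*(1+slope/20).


Formula: ROS = fuel * (1 + wind/10) * (1 + slope/20)
Wind factor = 1 + 21.6/10 = 3.16
Slope factor = 1 + 17.2/20 = 1.86
ROS = 1.13 * 3.16 * 1.86 = 6.64 m/min

6.64


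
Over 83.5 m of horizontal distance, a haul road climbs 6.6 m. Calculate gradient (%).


Formula: Gradient = rise / run * 100
Gradient = 6.6 / 83.5 * 100 = 7.9%

7.9


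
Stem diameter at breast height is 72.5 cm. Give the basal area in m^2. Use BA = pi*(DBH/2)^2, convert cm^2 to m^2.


Formula: BA = pi * (DBH/2)^2 / 10000  (cm^2 to m^2)
Radius = DBH/2 = 72.5/2 = 36.25 cm
BA = pi * 36.25^2 / 10000
   = 4128.2491 cm^2 / 10000
   = 0.4128 m^2

0.4128


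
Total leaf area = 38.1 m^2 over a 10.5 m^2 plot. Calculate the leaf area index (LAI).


Formula: LAI = total leaf area / ground area  (dimensionless)
LAI = 38.1 m^2 / 10.5 m^2
LAI = 3.63

3.63


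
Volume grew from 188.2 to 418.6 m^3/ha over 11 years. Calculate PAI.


Formula: PAI = (V_T2 - V_T1) / (T2 - T1)
Volume increment = 418.6 - 188.2 = 230.4 m^3/ha
PAI = 230.4 / 11 = 20.95 m^3/ha/year

20.95


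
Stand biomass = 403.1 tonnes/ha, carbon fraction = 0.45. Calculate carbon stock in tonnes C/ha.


Formula: Carbon Stock = Biomass * Carbon Fraction
C = 403.1 t/ha * 0.45
C = 181.4 t C/ha

181.4


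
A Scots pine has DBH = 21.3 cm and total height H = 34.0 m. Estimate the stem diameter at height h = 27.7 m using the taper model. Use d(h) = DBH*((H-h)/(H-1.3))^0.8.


Taper: d(h) = DBH * ((H - h) / (H - 1.3))^0.8
Numerator = H - h = 34.0 - 27.7 = 6.3 m
Denominator = H - 1.3 = 34.0 - 1.3 = 32.7 m
Ratio = 6.3 / 32.7 = 0.19266
d = 21.3 * 0.19266^0.8 = 5.7 cm

5.7


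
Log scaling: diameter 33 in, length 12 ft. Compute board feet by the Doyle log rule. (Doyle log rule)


Doyle: BF = (D - 4)^2 * L / 16
Adjusted diameter = 33 - 4 = 29 in
(D-4)^2 = 29^2 = 841
BF = 841 * 12 / 16 = 631 BF

631


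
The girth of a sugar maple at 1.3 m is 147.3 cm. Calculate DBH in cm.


Formula: DBH = C / pi
DBH = 147.3 / pi
pi = 3.14159...
DBH = 46.9 cm

46.9


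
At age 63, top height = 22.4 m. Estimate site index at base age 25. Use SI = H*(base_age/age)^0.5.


Formula: SI = H_dom * (base_age / age)^0.5
Age ratio = 25 / 63 = 0.39683
sqrt(age_ratio) = 0.62994
SI = 22.4 * 0.62994 = 14.1 m

14.1


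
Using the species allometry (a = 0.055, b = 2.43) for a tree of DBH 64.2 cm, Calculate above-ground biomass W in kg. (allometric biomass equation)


Formula: W = a * DBH^b  (allometric power law)
DBH^b = 64.2^2.43 = 24678.009
W = 0.055 * 24678.009 = 1357.3 kg

1357.3


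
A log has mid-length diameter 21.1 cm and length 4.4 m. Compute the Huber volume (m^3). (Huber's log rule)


Huber: V = Am * L,  Am = pi*(Dm/200)^2
Am = pi*(21.1/200)^2 = 0.034967 m^2
V = 0.034967*4.4 = 0.1539 m^3

0.1539


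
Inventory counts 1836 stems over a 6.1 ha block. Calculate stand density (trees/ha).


Formula: Stand Density = N_trees / Area_ha
Density = 1836 trees / 6.1 ha
Density = 301 trees/ha

301


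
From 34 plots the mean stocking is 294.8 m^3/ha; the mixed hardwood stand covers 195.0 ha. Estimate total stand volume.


Formula: Total Volume = Mean Volume per ha * Total Area
Total Volume = 294.8 m^3/ha * 195.0 ha
Total Volume = 57486 m^3

57486


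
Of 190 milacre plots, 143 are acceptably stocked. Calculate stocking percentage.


Formula: Stocking % = stocked plots / total plots * 100
Stocking = 143 / 190 * 100
Stocking = 0.7526 * 100 = 75.3%

75.3


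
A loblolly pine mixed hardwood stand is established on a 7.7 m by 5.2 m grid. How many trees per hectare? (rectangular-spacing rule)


Formula: TPH = 10000 m^2/ha / (spacing_x * spacing_y)
Area per tree = 7.7 m * 5.2 m = 40.04 m^2
TPH = 10000 / 40.04 = 250 trees/ha

250


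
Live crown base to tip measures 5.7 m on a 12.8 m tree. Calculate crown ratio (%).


Formula: Crown Ratio = (Crown Length / Total Height) * 100
CR = (5.7 m / 12.8 m) * 100
CR = 0.4453 * 100 = 44.5%

44.5


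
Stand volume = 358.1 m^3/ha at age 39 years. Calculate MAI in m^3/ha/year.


Formula: MAI = Total Volume / Stand Age
MAI = 358.1 m^3/ha / 39 years
MAI = 9.18 m^3/ha/year

9.18


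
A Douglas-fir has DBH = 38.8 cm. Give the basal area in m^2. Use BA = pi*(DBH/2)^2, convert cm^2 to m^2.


Formula: BA = pi * (DBH/2)^2 / 10000  (cm^2 to m^2)
Radius = DBH/2 = 38.8/2 = 19.4 cm
BA = pi * 19.4^2 / 10000
   = 1182.3698 cm^2 / 10000
   = 0.1182 m^2

0.1182


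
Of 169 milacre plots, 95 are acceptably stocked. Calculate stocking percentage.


Formula: Stocking % = stocked plots / total plots * 100
Stocking = 95 / 169 * 100
Stocking = 0.5621 * 100 = 56.2%

56.2


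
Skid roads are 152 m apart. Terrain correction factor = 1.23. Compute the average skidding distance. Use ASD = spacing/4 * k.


Formula: ASD = (spacing / 4) * correction
Uncorrected distance = spacing / 4 = 152 / 4 = 38 m
ASD = 38 * 1.23 = 47 m

47


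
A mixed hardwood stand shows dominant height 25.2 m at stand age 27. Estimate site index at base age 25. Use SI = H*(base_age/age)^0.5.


Formula: SI = H_dom * (base_age / age)^0.5
Age ratio = 25 / 27 = 0.92593
sqrt(age_ratio) = 0.96225
SI = 25.2 * 0.96225 = 24.2 m

24.2


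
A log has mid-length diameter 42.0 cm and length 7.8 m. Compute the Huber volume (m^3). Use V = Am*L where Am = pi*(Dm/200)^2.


Huber: V = Am * L,  Am = pi*(Dm/200)^2
Am = pi*(42.0/200)^2 = 0.138544 m^2
V = 0.138544*7.8 = 1.0806 m^3

1.0806


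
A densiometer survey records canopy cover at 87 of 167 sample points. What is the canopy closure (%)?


Formula: Canopy closure = covered points / total points * 100
Closure = 87 / 167 * 100
Closure = 0.521 * 100 = 52.1%

52.1


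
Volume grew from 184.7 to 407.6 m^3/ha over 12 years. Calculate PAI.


Formula: PAI = (V_T2 - V_T1) / (T2 - T1)
Volume increment = 407.6 - 184.7 = 222.9 m^3/ha
PAI = 222.9 / 12 = 18.58 m^3/ha/year

18.58


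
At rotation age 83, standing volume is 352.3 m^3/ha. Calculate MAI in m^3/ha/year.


Formula: MAI = Total Volume / Stand Age
MAI = 352.3 m^3/ha / 83 years
MAI = 4.24 m^3/ha/year

4.24


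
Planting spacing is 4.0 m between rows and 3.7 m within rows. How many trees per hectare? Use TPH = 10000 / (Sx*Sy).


Formula: TPH = 10000 m^2/ha / (spacing_x * spacing_y)
Area per tree = 4.0 m * 3.7 m = 14.8 m^2
TPH = 10000 / 14.8 = 676 trees/ha

676


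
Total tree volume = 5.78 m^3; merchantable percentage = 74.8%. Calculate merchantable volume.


Formula: MV = V_total * (merchantable_pct / 100)
Merchantable fraction = 74.8% / 100 = 0.748
MV = 5.78 m^3 * 0.748 = 4.323 m^3

4.323


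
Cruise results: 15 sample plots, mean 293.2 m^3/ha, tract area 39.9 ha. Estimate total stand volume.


Formula: Total Volume = Mean Volume per ha * Total Area
Total Volume = 293.2 m^3/ha * 39.9 ha
Total Volume = 11699 m^3

11699


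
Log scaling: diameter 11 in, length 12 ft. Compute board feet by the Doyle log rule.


Doyle: BF = (D - 4)^2 * L / 16
Adjusted diameter = 11 - 4 = 7 in
(D-4)^2 = 7^2 = 49
BF = 49 * 12 / 16 = 37 BF

37


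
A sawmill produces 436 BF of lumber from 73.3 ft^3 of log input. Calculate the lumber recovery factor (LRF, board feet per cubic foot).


Formula: LRF = Lumber Output (BF) / Log Input (ft^3)
LRF = 436 BF / 73.3 ft^3
LRF = 5.95 BF/ft^3

5.95


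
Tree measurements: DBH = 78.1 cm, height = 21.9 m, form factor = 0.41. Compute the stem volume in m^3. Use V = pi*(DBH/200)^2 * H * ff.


Formula: V = pi * (DBH/200)^2 * H * ff
Radius = DBH/200 = 78.1/200 = 0.3905 m
Radius^2 = 0.3905^2 = 0.15249025 m^2
V = pi * 0.15249025 * 21.9 * 0.41
V = 4.301 m^3

4.301


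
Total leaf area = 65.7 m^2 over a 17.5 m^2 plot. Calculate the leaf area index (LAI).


Formula: LAI = total leaf area / ground area  (dimensionless)
LAI = 65.7 m^2 / 17.5 m^2
LAI = 3.75

3.75


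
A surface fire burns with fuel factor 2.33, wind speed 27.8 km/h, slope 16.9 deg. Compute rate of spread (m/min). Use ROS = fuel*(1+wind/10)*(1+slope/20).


Formula: ROS = fuel * (1 + wind/10) * (1 + slope/20)
Wind factor = 1 + 27.8/10 = 3.78
Slope factor = 1 + 16.9/20 = 1.845
ROS = 2.33 * 3.78 * 1.845 = 16.25 m/min

16.25


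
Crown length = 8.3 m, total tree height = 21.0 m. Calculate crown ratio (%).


Formula: Crown Ratio = (Crown Length / Total Height) * 100
CR = (8.3 m / 21.0 m) * 100
CR = 0.3952 * 100 = 39.5%

39.5


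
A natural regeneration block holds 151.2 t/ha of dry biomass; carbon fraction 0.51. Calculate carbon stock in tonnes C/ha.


Formula: Carbon Stock = Biomass * Carbon Fraction
C = 151.2 t/ha * 0.51
C = 77.1 t C/ha

77.1


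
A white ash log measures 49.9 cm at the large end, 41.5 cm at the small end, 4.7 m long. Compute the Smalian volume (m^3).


Smalian: V = (A1 + A2)/2 * L,  A = pi*(D/200)^2
A1 = pi*(49.9/200)^2 = 0.195565 m^2
A2 = pi*(41.5/200)^2 = 0.135265 m^2
V = (0.195565+0.135265)/2*4.7 = 0.7775 m^3

0.7775


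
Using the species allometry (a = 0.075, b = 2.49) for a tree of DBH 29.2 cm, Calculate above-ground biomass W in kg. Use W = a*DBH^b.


Formula: W = a * DBH^b  (allometric power law)
DBH^b = 29.2^2.49 = 4454.5445
W = 0.075 * 4454.5445 = 334.1 kg

334.1


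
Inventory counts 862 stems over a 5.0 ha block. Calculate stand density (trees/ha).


Formula: Stand Density = N_trees / Area_ha
Density = 862 trees / 5.0 ha
Density = 172 trees/ha

172


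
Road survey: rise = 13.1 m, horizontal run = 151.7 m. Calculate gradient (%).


Formula: Gradient = rise / run * 100
Gradient = 13.1 / 151.7 * 100 = 8.6%

8.6


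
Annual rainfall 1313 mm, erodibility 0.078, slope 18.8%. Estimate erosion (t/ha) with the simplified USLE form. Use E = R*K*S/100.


Formula: E = R * K * S / 100  (simplified USLE)
R * K = 1313 * 0.078 = 102.414
E = 102.414 * 18.8 / 100 = 19.25 t/ha

19.25


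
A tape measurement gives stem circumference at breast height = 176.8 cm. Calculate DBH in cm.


Formula: DBH = C / pi
DBH = 176.8 / pi
pi = 3.14159...
DBH = 56.3 cm

56.3


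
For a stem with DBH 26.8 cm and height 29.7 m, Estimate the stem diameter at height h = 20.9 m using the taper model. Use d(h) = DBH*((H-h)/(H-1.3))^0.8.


Taper: d(h) = DBH * ((H - h) / (H - 1.3))^0.8
Numerator = H - h = 29.7 - 20.9 = 8.8 m
Denominator = H - 1.3 = 29.7 - 1.3 = 28.4 m
Ratio = 8.8 / 28.4 = 0.30986
d = 26.8 * 0.30986^0.8 = 10.5 cm

10.5


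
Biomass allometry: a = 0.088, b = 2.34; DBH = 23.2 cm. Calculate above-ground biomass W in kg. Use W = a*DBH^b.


Formula: W = a * DBH^b  (allometric power law)
DBH^b = 23.2^2.34 = 1567.6239
W = 0.088 * 1567.6239 = 138.0 kg

138.0


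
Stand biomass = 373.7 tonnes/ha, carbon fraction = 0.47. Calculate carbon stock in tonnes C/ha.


Formula: Carbon Stock = Biomass * Carbon Fraction
C = 373.7 t/ha * 0.47
C = 175.6 t C/ha

175.6


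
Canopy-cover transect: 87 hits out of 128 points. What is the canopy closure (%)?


Formula: Canopy closure = covered points / total points * 100
Closure = 87 / 128 * 100
Closure = 0.6797 * 100 = 68.0%

68.0


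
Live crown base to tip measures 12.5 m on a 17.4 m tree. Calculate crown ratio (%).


Formula: Crown Ratio = (Crown Length / Total Height) * 100
CR = (12.5 m / 17.4 m) * 100
CR = 0.7184 * 100 = 71.8%

71.8


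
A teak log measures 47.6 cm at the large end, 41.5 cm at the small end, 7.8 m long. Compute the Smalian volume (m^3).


Smalian: V = (A1 + A2)/2 * L,  A = pi*(D/200)^2
A1 = pi*(47.6/200)^2 = 0.177952 m^2
A2 = pi*(41.5/200)^2 = 0.135265 m^2
V = (0.177952+0.135265)/2*7.8 = 1.2215 m^3

1.2215


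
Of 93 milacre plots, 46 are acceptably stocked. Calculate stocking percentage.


Formula: Stocking % = stocked plots / total plots * 100
Stocking = 46 / 93 * 100
Stocking = 0.4946 * 100 = 49.5%

49.5


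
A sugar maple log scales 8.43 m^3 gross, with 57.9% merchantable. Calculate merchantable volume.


Formula: MV = V_total * (merchantable_pct / 100)
Merchantable fraction = 57.9% / 100 = 0.579
MV = 8.43 m^3 * 0.579 = 4.881 m^3

4.881


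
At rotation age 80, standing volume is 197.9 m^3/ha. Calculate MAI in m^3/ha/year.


Formula: MAI = Total Volume / Stand Age
MAI = 197.9 m^3/ha / 80 years
MAI = 2.47 m^3/ha/year

2.47


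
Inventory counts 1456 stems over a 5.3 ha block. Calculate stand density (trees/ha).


Formula: Stand Density = N_trees / Area_ha
Density = 1456 trees / 5.3 ha
Density = 275 trees/ha

275


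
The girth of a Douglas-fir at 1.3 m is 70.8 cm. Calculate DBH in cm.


Formula: DBH = C / pi
DBH = 70.8 / pi
pi = 3.14159...
DBH = 22.5 cm

22.5


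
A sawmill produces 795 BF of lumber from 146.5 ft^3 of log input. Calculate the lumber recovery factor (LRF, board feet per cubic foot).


Formula: LRF = Lumber Output (BF) / Log Input (ft^3)
LRF = 795 BF / 146.5 ft^3
LRF = 5.43 BF/ft^3

5.43


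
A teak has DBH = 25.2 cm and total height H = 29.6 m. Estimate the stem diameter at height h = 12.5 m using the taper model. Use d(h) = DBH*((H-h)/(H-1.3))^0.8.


Taper: d(h) = DBH * ((H - h) / (H - 1.3))^0.8
Numerator = H - h = 29.6 - 12.5 = 17.1 m
Denominator = H - 1.3 = 29.6 - 1.3 = 28.3 m
Ratio = 17.1 / 28.3 = 0.60424
d = 25.2 * 0.60424^0.8 = 16.8 cm

16.8


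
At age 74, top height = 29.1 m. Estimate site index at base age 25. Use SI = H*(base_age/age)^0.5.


Formula: SI = H_dom * (base_age / age)^0.5
Age ratio = 25 / 74 = 0.33784
sqrt(age_ratio) = 0.58124
SI = 29.1 * 0.58124 = 16.9 m

16.9


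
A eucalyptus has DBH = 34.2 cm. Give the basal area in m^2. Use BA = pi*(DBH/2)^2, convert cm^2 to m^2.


Formula: BA = pi * (DBH/2)^2 / 10000  (cm^2 to m^2)
Radius = DBH/2 = 34.2/2 = 17.1 cm
BA = pi * 17.1^2 / 10000
   = 918.6331 cm^2 / 10000
   = 0.0919 m^2

0.0919


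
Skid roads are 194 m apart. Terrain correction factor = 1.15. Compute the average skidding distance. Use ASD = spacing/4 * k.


Formula: ASD = (spacing / 4) * correction
Uncorrected distance = spacing / 4 = 194 / 4 = 48.5 m
ASD = 48.5 * 1.15 = 56 m

56


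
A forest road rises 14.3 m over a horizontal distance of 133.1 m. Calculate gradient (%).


Formula: Gradient = rise / run * 100
Gradient = 14.3 / 133.1 * 100 = 10.7%

10.7


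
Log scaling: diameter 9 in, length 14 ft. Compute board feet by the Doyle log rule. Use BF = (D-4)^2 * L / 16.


Doyle: BF = (D - 4)^2 * L / 16
Adjusted diameter = 9 - 4 = 5 in
(D-4)^2 = 5^2 = 25
BF = 25 * 14 / 16 = 22 BF

22


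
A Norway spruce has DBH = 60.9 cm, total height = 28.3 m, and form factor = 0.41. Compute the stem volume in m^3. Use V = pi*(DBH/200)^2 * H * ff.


Formula: V = pi * (DBH/200)^2 * H * ff
Radius = DBH/200 = 60.9/200 = 0.3045 m
Radius^2 = 0.3045^2 = 0.09272025 m^2
V = pi * 0.09272025 * 28.3 * 0.41
V = 3.38 m^3

3.38


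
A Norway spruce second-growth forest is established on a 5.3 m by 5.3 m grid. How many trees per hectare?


Formula: TPH = 10000 m^2/ha / (spacing_x * spacing_y)
Area per tree = 5.3 m * 5.3 m = 28.09 m^2
TPH = 10000 / 28.09 = 356 trees/ha

356


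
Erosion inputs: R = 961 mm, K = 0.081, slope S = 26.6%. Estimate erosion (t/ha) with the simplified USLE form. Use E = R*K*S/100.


Formula: E = R * K * S / 100  (simplified USLE)
R * K = 961 * 0.081 = 77.841
E = 77.841 * 26.6 / 100 = 20.71 t/ha

20.71


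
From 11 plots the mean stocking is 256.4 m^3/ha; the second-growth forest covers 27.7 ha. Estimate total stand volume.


Formula: Total Volume = Mean Volume per ha * Total Area
Total Volume = 256.4 m^3/ha * 27.7 ha
Total Volume = 7102 m^3

7102


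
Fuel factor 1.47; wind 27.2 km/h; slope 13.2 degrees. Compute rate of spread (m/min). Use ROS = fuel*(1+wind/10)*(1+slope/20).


Formula: ROS = fuel * (1 + wind/10) * (1 + slope/20)
Wind factor = 1 + 27.2/10 = 3.72
Slope factor = 1 + 13.2/20 = 1.66
ROS = 1.47 * 3.72 * 1.66 = 9.08 m/min

9.08


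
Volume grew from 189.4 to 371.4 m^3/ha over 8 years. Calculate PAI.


Formula: PAI = (V_T2 - V_T1) / (T2 - T1)
Volume increment = 371.4 - 189.4 = 182.0 m^3/ha
PAI = 182.0 / 8 = 22.75 m^3/ha/year

22.75


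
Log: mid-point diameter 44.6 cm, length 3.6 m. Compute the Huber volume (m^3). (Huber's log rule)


Huber: V = Am * L,  Am = pi*(Dm/200)^2
Am = pi*(44.6/200)^2 = 0.156228 m^2
V = 0.156228*3.6 = 0.5624 m^3

0.5624


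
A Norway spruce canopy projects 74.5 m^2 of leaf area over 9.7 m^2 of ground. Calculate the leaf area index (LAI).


Formula: LAI = total leaf area / ground area  (dimensionless)
LAI = 74.5 m^2 / 9.7 m^2
LAI = 7.68

7.68


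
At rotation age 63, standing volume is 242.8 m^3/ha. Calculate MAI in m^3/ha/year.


Formula: MAI = Total Volume / Stand Age
MAI = 242.8 m^3/ha / 63 years
MAI = 3.85 m^3/ha/year

3.85


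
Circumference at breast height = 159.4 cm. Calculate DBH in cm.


Formula: DBH = C / pi
DBH = 159.4 / pi
pi = 3.14159...
DBH = 50.7 cm

50.7


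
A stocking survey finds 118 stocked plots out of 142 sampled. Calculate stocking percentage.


Formula: Stocking % = stocked plots / total plots * 100
Stocking = 118 / 142 * 100
Stocking = 0.831 * 100 = 83.1%

83.1


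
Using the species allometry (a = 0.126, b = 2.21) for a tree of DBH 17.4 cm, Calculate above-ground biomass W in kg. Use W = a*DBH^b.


Formula: W = a * DBH^b  (allometric power law)
DBH^b = 17.4^2.21 = 551.5868
W = 0.126 * 551.5868 = 69.5 kg

69.5


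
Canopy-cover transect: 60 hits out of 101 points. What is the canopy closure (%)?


Formula: Canopy closure = covered points / total points * 100
Closure = 60 / 101 * 100
Closure = 0.5941 * 100 = 59.4%

59.4


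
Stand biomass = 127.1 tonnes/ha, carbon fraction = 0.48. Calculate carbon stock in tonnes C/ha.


Formula: Carbon Stock = Biomass * Carbon Fraction
C = 127.1 t/ha * 0.48
C = 61.0 t C/ha

61.0


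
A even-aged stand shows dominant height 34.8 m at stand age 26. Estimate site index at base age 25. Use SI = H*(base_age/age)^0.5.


Formula: SI = H_dom * (base_age / age)^0.5
Age ratio = 25 / 26 = 0.96154
sqrt(age_ratio) = 0.98058
SI = 34.8 * 0.98058 = 34.1 m

34.1


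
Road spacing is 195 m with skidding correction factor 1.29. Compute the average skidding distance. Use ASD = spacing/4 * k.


Formula: ASD = (spacing / 4) * correction
Uncorrected distance = spacing / 4 = 195 / 4 = 48.75 m
ASD = 48.75 * 1.29 = 63 m

63


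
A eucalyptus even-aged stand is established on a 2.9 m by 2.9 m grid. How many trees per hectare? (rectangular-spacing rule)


Formula: TPH = 10000 m^2/ha / (spacing_x * spacing_y)
Area per tree = 2.9 m * 2.9 m = 8.41 m^2
TPH = 10000 / 8.41 = 1189 trees/ha

1189


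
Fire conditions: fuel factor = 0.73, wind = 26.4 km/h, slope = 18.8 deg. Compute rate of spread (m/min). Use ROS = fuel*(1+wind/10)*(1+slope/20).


Formula: ROS = fuel * (1 + wind/10) * (1 + slope/20)
Wind factor = 1 + 26.4/10 = 3.64
Slope factor = 1 + 18.8/20 = 1.94
ROS = 0.73 * 3.64 * 1.94 = 5.15 m/min

5.15


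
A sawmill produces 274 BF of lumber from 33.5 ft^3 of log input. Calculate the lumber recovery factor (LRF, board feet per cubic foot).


Formula: LRF = Lumber Output (BF) / Log Input (ft^3)
LRF = 274 BF / 33.5 ft^3
LRF = 8.18 BF/ft^3

8.18


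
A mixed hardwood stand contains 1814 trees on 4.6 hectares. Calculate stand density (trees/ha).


Formula: Stand Density = N_trees / Area_ha
Density = 1814 trees / 4.6 ha
Density = 394 trees/ha

394


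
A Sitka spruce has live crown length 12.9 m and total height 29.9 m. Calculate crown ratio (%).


Formula: Crown Ratio = (Crown Length / Total Height) * 100
CR = (12.9 m / 29.9 m) * 100
CR = 0.4314 * 100 = 43.1%

43.1


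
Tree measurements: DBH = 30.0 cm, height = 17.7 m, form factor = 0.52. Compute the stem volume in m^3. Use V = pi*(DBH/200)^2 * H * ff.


Formula: V = pi * (DBH/200)^2 * H * ff
Radius = DBH/200 = 30.0/200 = 0.15 m
Radius^2 = 0.15^2 = 0.0225 m^2
V = pi * 0.0225 * 17.7 * 0.52
V = 0.651 m^3

0.651


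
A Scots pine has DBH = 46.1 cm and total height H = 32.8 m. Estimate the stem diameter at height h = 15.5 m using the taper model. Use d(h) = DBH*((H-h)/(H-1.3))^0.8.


Taper: d(h) = DBH * ((H - h) / (H - 1.3))^0.8
Numerator = H - h = 32.8 - 15.5 = 17.3 m
Denominator = H - 1.3 = 32.8 - 1.3 = 31.5 m
Ratio = 17.3 / 31.5 = 0.54921
d = 46.1 * 0.54921^0.8 = 28.5 cm

28.5


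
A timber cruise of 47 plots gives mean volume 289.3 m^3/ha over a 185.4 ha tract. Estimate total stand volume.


Formula: Total Volume = Mean Volume per ha * Total Area
Total Volume = 289.3 m^3/ha * 185.4 ha
Total Volume = 53636 m^3

53636


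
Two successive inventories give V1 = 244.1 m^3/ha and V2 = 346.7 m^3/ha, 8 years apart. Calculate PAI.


Formula: PAI = (V_T2 - V_T1) / (T2 - T1)
Volume increment = 346.7 - 244.1 = 102.6 m^3/ha
PAI = 102.6 / 8 = 12.83 m^3/ha/year

12.83


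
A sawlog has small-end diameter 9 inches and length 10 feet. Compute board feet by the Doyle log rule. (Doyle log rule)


Doyle: BF = (D - 4)^2 * L / 16
Adjusted diameter = 9 - 4 = 5 in
(D-4)^2 = 5^2 = 25
BF = 25 * 10 / 16 = 16 BF

16


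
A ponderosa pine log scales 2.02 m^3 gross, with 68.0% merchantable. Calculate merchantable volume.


Formula: MV = V_total * (merchantable_pct / 100)
Merchantable fraction = 68.0% / 100 = 0.68
MV = 2.02 m^3 * 0.68 = 1.374 m^3

1.374


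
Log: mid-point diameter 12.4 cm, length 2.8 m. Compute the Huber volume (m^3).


Huber: V = Am * L,  Am = pi*(Dm/200)^2
Am = pi*(12.4/200)^2 = 0.012076 m^2
V = 0.012076*2.8 = 0.0338 m^3

0.0338


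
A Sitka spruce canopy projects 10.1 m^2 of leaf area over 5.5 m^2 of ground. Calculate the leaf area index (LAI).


Formula: LAI = total leaf area / ground area  (dimensionless)
LAI = 10.1 m^2 / 5.5 m^2
LAI = 1.84

1.84


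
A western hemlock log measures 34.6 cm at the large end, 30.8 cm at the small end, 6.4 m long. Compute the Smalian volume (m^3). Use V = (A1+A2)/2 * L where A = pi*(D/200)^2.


Smalian: V = (A1 + A2)/2 * L,  A = pi*(D/200)^2
A1 = pi*(34.6/200)^2 = 0.094025 m^2
A2 = pi*(30.8/200)^2 = 0.074506 m^2
V = (0.094025+0.074506)/2*6.4 = 0.5393 m^3

0.5393


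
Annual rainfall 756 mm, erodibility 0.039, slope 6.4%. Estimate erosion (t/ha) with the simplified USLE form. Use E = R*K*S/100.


Formula: E = R * K * S / 100  (simplified USLE)
R * K = 756 * 0.039 = 29.484
E = 29.484 * 6.4 / 100 = 1.89 t/ha

1.89


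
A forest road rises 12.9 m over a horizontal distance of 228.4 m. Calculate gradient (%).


Formula: Gradient = rise / run * 100
Gradient = 12.9 / 228.4 * 100 = 5.6%

5.6


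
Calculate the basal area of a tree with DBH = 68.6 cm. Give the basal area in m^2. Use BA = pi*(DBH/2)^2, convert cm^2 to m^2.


Formula: BA = pi * (DBH/2)^2 / 10000  (cm^2 to m^2)
Radius = DBH/2 = 68.6/2 = 34.3 cm
BA = pi * 34.3^2 / 10000
   = 3696.0523 cm^2 / 10000
   = 0.3696 m^2

0.3696


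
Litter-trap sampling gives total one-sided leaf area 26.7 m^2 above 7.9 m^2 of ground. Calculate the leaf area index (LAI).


Formula: LAI = total leaf area / ground area  (dimensionless)
LAI = 26.7 m^2 / 7.9 m^2
LAI = 3.38

3.38


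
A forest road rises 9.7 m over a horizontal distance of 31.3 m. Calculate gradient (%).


Formula: Gradient = rise / run * 100
Gradient = 9.7 / 31.3 * 100 = 31.0%

31.0


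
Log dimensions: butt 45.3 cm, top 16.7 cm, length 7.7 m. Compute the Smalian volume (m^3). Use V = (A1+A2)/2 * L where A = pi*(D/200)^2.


Smalian: V = (A1 + A2)/2 * L,  A = pi*(D/200)^2
A1 = pi*(45.3/200)^2 = 0.161171 m^2
A2 = pi*(16.7/200)^2 = 0.021904 m^2
V = (0.161171+0.021904)/2*7.7 = 0.7048 m^3

0.7048


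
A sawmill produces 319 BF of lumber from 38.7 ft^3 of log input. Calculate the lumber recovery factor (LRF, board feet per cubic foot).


Formula: LRF = Lumber Output (BF) / Log Input (ft^3)
LRF = 319 BF / 38.7 ft^3
LRF = 8.24 BF/ft^3

8.24


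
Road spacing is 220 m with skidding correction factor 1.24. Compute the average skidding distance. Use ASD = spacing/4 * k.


Formula: ASD = (spacing / 4) * correction
Uncorrected distance = spacing / 4 = 220 / 4 = 55 m
ASD = 55 * 1.24 = 68 m

68


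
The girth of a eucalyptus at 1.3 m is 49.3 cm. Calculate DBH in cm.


Formula: DBH = C / pi
DBH = 49.3 / pi
pi = 3.14159...
DBH = 15.7 cm

15.7


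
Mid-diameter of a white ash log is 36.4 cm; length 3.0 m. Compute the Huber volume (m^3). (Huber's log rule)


Huber: V = Am * L,  Am = pi*(Dm/200)^2
Am = pi*(36.4/200)^2 = 0.104062 m^2
V = 0.104062*3.0 = 0.3122 m^3

0.3122


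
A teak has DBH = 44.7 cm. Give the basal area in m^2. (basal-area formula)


Formula: BA = pi * (DBH/2)^2 / 10000  (cm^2 to m^2)
Radius = DBH/2 = 44.7/2 = 22.35 cm
BA = pi * 22.35^2 / 10000
   = 1569.2962 cm^2 / 10000
   = 0.1569 m^2

0.1569


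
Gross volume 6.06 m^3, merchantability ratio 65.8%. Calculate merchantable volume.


Formula: MV = V_total * (merchantable_pct / 100)
Merchantable fraction = 65.8% / 100 = 0.658
MV = 6.06 m^3 * 0.658 = 3.987 m^3

3.987


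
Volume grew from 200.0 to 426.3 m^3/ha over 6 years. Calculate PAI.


Formula: PAI = (V_T2 - V_T1) / (T2 - T1)
Volume increment = 426.3 - 200.0 = 226.3 m^3/ha
PAI = 226.3 / 6 = 37.72 m^3/ha/year

37.72


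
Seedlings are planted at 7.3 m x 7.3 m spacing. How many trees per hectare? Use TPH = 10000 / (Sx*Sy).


Formula: TPH = 10000 m^2/ha / (spacing_x * spacing_y)
Area per tree = 7.3 m * 7.3 m = 53.29 m^2
TPH = 10000 / 53.29 = 188 trees/ha

188


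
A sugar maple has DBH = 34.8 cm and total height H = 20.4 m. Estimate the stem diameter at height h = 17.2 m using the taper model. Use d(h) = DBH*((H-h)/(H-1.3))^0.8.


Taper: d(h) = DBH * ((H - h) / (H - 1.3))^0.8
Numerator = H - h = 20.4 - 17.2 = 3.2 m
Denominator = H - 1.3 = 20.4 - 1.3 = 19.1 m
Ratio = 3.2 / 19.1 = 0.16754
d = 34.8 * 0.16754^0.8 = 8.3 cm

8.3


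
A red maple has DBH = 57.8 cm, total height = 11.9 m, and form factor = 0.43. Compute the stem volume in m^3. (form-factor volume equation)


Formula: V = pi * (DBH/200)^2 * H * ff
Radius = DBH/200 = 57.8/200 = 0.289 m
Radius^2 = 0.289^2 = 0.083521 m^2
V = pi * 0.083521 * 11.9 * 0.43
V = 1.343 m^3

1.343


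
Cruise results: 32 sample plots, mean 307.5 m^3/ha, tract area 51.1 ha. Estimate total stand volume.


Formula: Total Volume = Mean Volume per ha * Total Area
Total Volume = 307.5 m^3/ha * 51.1 ha
Total Volume = 15713 m^3

15713


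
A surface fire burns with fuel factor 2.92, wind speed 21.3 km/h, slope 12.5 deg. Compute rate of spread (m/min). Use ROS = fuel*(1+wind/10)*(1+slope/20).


Formula: ROS = fuel * (1 + wind/10) * (1 + slope/20)
Wind factor = 1 + 21.3/10 = 3.13
Slope factor = 1 + 12.5/20 = 1.625
ROS = 2.92 * 3.13 * 1.625 = 14.85 m/min

14.85


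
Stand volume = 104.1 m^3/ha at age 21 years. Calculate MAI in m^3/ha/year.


Formula: MAI = Total Volume / Stand Age
MAI = 104.1 m^3/ha / 21 years
MAI = 4.96 m^3/ha/year

4.96


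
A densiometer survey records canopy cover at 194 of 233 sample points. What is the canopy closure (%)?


Formula: Canopy closure = covered points / total points * 100
Closure = 194 / 233 * 100
Closure = 0.8326 * 100 = 83.3%

83.3


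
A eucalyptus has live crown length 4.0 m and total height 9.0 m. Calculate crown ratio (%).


Formula: Crown Ratio = (Crown Length / Total Height) * 100
CR = (4.0 m / 9.0 m) * 100
CR = 0.4444 * 100 = 44.4%

44.4


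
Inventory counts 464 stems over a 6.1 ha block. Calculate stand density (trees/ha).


Formula: Stand Density = N_trees / Area_ha
Density = 464 trees / 6.1 ha
Density = 76 trees/ha

76


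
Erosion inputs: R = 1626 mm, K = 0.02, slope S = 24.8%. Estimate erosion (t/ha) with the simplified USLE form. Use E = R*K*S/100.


Formula: E = R * K * S / 100  (simplified USLE)
R * K = 1626 * 0.02 = 32.52
E = 32.52 * 24.8 / 100 = 8.06 t/ha

8.06


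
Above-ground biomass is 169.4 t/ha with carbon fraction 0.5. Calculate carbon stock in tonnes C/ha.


Formula: Carbon Stock = Biomass * Carbon Fraction
C = 169.4 t/ha * 0.5
C = 84.7 t C/ha

84.7


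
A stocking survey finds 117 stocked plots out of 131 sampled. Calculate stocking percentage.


Formula: Stocking % = stocked plots / total plots * 100
Stocking = 117 / 131 * 100
Stocking = 0.8931 * 100 = 89.3%

89.3


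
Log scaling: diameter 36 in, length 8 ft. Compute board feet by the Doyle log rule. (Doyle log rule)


Doyle: BF = (D - 4)^2 * L / 16
Adjusted diameter = 36 - 4 = 32 in
(D-4)^2 = 32^2 = 1024
BF = 1024 * 8 / 16 = 512 BF

512


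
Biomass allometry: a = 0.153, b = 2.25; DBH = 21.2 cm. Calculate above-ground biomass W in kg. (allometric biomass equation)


Formula: W = a * DBH^b  (allometric power law)
DBH^b = 21.2^2.25 = 964.3966
W = 0.153 * 964.3966 = 147.6 kg

147.6


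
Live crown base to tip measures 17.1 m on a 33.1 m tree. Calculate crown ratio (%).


Formula: Crown Ratio = (Crown Length / Total Height) * 100
CR = (17.1 m / 33.1 m) * 100
CR = 0.5166 * 100 = 51.7%

51.7


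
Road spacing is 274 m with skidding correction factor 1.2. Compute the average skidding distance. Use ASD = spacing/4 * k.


Formula: ASD = (spacing / 4) * correction
Uncorrected distance = spacing / 4 = 274 / 4 = 68.5 m
ASD = 68.5 * 1.2 = 82 m

82


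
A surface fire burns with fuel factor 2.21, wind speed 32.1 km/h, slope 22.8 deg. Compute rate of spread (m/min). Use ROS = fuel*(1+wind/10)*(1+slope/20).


Formula: ROS = fuel * (1 + wind/10) * (1 + slope/20)
Wind factor = 1 + 32.1/10 = 4.21
Slope factor = 1 + 22.8/20 = 2.14
ROS = 2.21 * 4.21 * 2.14 = 19.91 m/min

19.91


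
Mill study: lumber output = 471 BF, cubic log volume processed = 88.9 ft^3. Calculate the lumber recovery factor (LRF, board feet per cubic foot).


Formula: LRF = Lumber Output (BF) / Log Input (ft^3)
LRF = 471 BF / 88.9 ft^3
LRF = 5.3 BF/ft^3

5.3


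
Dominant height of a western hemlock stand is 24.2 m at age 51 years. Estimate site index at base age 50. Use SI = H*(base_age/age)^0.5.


Formula: SI = H_dom * (base_age / age)^0.5
Age ratio = 50 / 51 = 0.98039
sqrt(age_ratio) = 0.99015
SI = 24.2 * 0.99015 = 24.0 m

24.0


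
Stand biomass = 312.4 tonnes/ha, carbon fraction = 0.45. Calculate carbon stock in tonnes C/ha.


Formula: Carbon Stock = Biomass * Carbon Fraction
C = 312.4 t/ha * 0.45
C = 140.6 t C/ha

140.6


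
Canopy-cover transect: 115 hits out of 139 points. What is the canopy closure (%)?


Formula: Canopy closure = covered points / total points * 100
Closure = 115 / 139 * 100
Closure = 0.8273 * 100 = 82.7%

82.7


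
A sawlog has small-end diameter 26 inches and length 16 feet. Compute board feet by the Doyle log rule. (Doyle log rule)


Doyle: BF = (D - 4)^2 * L / 16
Adjusted diameter = 26 - 4 = 22 in
(D-4)^2 = 22^2 = 484
BF = 484 * 16 / 16 = 484 BF

484


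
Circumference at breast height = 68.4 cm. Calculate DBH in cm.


Formula: DBH = C / pi
DBH = 68.4 / pi
pi = 3.14159...
DBH = 21.8 cm

21.8


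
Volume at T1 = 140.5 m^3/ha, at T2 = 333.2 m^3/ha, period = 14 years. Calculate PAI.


Formula: PAI = (V_T2 - V_T1) / (T2 - T1)
Volume increment = 333.2 - 140.5 = 192.7 m^3/ha
PAI = 192.7 / 14 = 13.76 m^3/ha/year

13.76


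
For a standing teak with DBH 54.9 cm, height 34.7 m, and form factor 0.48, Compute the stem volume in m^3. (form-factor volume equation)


Formula: V = pi * (DBH/200)^2 * H * ff
Radius = DBH/200 = 54.9/200 = 0.2745 m
Radius^2 = 0.2745^2 = 0.07535025 m^2
V = pi * 0.07535025 * 34.7 * 0.48
V = 3.943 m^3

3.943


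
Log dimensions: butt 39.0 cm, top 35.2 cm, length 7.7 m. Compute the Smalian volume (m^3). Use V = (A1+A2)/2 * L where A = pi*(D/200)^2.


Smalian: V = (A1 + A2)/2 * L,  A = pi*(D/200)^2
A1 = pi*(39.0/200)^2 = 0.119459 m^2
A2 = pi*(35.2/200)^2 = 0.097314 m^2
V = (0.119459+0.097314)/2*7.7 = 0.8346 m^3

0.8346


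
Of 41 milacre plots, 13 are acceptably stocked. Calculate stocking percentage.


Formula: Stocking % = stocked plots / total plots * 100
Stocking = 13 / 41 * 100
Stocking = 0.3171 * 100 = 31.7%

31.7


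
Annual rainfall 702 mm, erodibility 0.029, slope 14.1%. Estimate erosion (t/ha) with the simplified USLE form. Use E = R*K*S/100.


Formula: E = R * K * S / 100  (simplified USLE)
R * K = 702 * 0.029 = 20.358
E = 20.358 * 14.1 / 100 = 2.87 t/ha

2.87


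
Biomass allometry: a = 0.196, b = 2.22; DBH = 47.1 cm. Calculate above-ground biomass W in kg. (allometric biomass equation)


Formula: W = a * DBH^b  (allometric power law)
DBH^b = 47.1^2.22 = 5177.3368
W = 0.196 * 5177.3368 = 1014.8 kg

1014.8


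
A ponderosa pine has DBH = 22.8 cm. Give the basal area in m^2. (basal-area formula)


Formula: BA = pi * (DBH/2)^2 / 10000  (cm^2 to m^2)
Radius = DBH/2 = 22.8/2 = 11.4 cm
BA = pi * 11.4^2 / 10000
   = 408.2814 cm^2 / 10000
   = 0.0408 m^2

0.0408


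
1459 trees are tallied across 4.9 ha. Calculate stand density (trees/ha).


Formula: Stand Density = N_trees / Area_ha
Density = 1459 trees / 4.9 ha
Density = 298 trees/ha

298


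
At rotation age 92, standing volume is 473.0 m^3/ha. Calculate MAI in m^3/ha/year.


Formula: MAI = Total Volume / Stand Age
MAI = 473.0 m^3/ha / 92 years
MAI = 5.14 m^3/ha/year

5.14


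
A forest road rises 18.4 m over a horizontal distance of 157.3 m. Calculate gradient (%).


Formula: Gradient = rise / run * 100
Gradient = 18.4 / 157.3 * 100 = 11.7%

11.7


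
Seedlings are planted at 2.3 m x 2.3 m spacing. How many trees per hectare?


Formula: TPH = 10000 m^2/ha / (spacing_x * spacing_y)
Area per tree = 2.3 m * 2.3 m = 5.29 m^2
TPH = 10000 / 5.29 = 1890 trees/ha

1890


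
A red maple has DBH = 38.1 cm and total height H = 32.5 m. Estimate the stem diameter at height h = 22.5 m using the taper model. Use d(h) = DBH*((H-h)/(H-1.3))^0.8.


Taper: d(h) = DBH * ((H - h) / (H - 1.3))^0.8
Numerator = H - h = 32.5 - 22.5 = 10.0 m
Denominator = H - 1.3 = 32.5 - 1.3 = 31.2 m
Ratio = 10.0 / 31.2 = 0.32051
d = 38.1 * 0.32051^0.8 = 15.3 cm

15.3


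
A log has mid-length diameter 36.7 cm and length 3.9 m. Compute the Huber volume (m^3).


Huber: V = Am * L,  Am = pi*(Dm/200)^2
Am = pi*(36.7/200)^2 = 0.105784 m^2
V = 0.105784*3.9 = 0.4126 m^3

0.4126


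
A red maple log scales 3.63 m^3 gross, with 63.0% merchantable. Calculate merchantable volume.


Formula: MV = V_total * (merchantable_pct / 100)
Merchantable fraction = 63.0% / 100 = 0.63
MV = 3.63 m^3 * 0.63 = 2.287 m^3

2.287


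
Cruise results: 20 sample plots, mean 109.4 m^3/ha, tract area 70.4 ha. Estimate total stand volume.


Formula: Total Volume = Mean Volume per ha * Total Area
Total Volume = 109.4 m^3/ha * 70.4 ha
Total Volume = 7702 m^3

7702


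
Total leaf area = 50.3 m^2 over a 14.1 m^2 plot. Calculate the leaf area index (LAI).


Formula: LAI = total leaf area / ground area  (dimensionless)
LAI = 50.3 m^2 / 14.1 m^2
LAI = 3.57

3.57


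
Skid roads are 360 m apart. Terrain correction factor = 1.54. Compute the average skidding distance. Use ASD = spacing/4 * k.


Formula: ASD = (spacing / 4) * correction
Uncorrected distance = spacing / 4 = 360 / 4 = 90 m
ASD = 90 * 1.54 = 139 m

139


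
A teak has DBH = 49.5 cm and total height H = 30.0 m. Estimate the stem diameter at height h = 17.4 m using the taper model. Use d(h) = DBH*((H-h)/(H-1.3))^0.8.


Taper: d(h) = DBH * ((H - h) / (H - 1.3))^0.8
Numerator = H - h = 30.0 - 17.4 = 12.6 m
Denominator = H - 1.3 = 30.0 - 1.3 = 28.7 m
Ratio = 12.6 / 28.7 = 0.43902
d = 49.5 * 0.43902^0.8 = 25.6 cm

25.6


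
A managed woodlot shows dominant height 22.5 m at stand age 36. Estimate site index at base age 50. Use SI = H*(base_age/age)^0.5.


Formula: SI = H_dom * (base_age / age)^0.5
Age ratio = 50 / 36 = 1.38889
sqrt(age_ratio) = 1.17851
SI = 22.5 * 1.17851 = 26.5 m

26.5


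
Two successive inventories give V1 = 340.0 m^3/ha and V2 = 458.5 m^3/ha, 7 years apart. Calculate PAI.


Formula: PAI = (V_T2 - V_T1) / (T2 - T1)
Volume increment = 458.5 - 340.0 = 118.5 m^3/ha
PAI = 118.5 / 7 = 16.93 m^3/ha/year

16.93


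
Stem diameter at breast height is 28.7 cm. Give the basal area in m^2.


Formula: BA = pi * (DBH/2)^2 / 10000  (cm^2 to m^2)
Radius = DBH/2 = 28.7/2 = 14.35 cm
BA = pi * 14.35^2 / 10000
   = 646.9246 cm^2 / 10000
   = 0.0647 m^2

0.0647


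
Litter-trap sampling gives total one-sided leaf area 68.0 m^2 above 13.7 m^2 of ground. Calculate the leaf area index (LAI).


Formula: LAI = total leaf area / ground area  (dimensionless)
LAI = 68.0 m^2 / 13.7 m^2
LAI = 4.96

4.96


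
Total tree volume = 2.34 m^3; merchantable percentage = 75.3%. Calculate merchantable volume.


Formula: MV = V_total * (merchantable_pct / 100)
Merchantable fraction = 75.3% / 100 = 0.753
MV = 2.34 m^3 * 0.753 = 1.762 m^3

1.762


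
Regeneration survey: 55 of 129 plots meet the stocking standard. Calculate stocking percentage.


Formula: Stocking % = stocked plots / total plots * 100
Stocking = 55 / 129 * 100
Stocking = 0.4264 * 100 = 42.6%

42.6
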